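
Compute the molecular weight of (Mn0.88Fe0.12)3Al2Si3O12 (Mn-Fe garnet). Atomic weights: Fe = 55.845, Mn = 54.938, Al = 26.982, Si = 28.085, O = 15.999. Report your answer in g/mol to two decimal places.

The formula mass is the sum 2.64*54.938 + 0.36*55.845 + 2*26.982 + 3*28.085 + 12*15.999.

495.35 g/mol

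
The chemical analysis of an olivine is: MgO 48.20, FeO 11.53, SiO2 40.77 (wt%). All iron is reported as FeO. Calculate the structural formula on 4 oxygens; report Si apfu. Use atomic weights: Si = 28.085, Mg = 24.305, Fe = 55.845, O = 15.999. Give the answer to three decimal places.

MgO (M=40.304): mol = 1.19591; Mg = 1.19591, O = 1.19591.
FeO (M=71.844): mol = 0.16049; Fe = 0.16049, O = 0.16049.
SiO2 (M=60.083): mol = 0.67856; Si = 0.67856, O = 1.35712.
ΣO = 2.71352; factor = 4/ΣO = 1.47410.
Si apfu = 0.67856 × 1.47410 = 1.000.

1.000 Si apfu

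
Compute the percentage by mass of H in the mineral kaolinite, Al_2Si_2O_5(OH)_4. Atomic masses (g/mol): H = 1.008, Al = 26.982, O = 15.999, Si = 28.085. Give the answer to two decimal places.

1.56 wt%

M(Al_2Si_2O_5(OH)_4) = 258.157 g/mol.
H contributes 4 × 1.008 = 4.032 g per mole.
4.032/258.157 = 0.0156 → 1.56%.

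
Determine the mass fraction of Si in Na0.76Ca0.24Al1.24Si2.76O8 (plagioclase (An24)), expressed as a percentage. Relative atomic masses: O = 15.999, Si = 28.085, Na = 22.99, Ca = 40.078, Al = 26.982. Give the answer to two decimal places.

29.13 weight percent

M(Na0.76Ca0.24Al1.24Si2.76O8) = 266.055 g/mol.
Si contributes 2.76 × 28.085 = 77.515 g per mole.
77.515/266.055 = 0.2913 → 29.13%.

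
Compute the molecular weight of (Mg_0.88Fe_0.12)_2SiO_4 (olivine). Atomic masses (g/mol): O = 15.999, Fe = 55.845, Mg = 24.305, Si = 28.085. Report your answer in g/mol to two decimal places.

The formula mass is the sum 1.76×24.305 + 0.24×55.845 + 1×28.085 + 4×15.999.

148.26 g/mol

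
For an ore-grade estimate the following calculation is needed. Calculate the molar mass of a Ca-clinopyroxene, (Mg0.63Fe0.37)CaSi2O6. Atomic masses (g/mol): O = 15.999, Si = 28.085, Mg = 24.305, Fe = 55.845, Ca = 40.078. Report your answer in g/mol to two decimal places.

M = 0.63*24.305 + 0.37*55.845 + 1*40.078 + 2*28.085 + 6*15.999

228.22 g/mol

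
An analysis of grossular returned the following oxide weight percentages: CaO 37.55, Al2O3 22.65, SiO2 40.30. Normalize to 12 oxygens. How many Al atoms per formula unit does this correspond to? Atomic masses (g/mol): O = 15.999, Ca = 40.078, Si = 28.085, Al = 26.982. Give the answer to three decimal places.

1.991 Al apfu

37.55 wt% CaO ÷ 56.077 g/mol = 0.66961 mol, giving 0.66961 Ca and 0.66961 O.
22.65 wt% Al2O3 ÷ 101.961 g/mol = 0.22214 mol, giving 0.44428 Al and 0.66642 O.
40.30 wt% SiO2 ÷ 60.083 g/mol = 0.67074 mol, giving 0.67074 Si and 1.34148 O.
Oxygen sums to 2.67751; scaling by 12/2.67751 = 4.48178 puts the formula on 12 O.
Al: 0.44428 × 4.48178 = 1.991 atoms per formula unit.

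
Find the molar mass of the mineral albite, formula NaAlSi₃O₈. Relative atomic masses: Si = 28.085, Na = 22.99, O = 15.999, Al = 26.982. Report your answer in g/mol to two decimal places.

262.22 g/mol

The formula mass is the sum 1*22.99 + 1*26.982 + 3*28.085 + 8*15.999.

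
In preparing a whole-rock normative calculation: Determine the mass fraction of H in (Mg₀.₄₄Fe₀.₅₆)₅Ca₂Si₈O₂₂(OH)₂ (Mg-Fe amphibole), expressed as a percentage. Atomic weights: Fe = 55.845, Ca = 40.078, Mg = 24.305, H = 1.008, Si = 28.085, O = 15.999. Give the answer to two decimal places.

0.22 mass %

Molar mass of (Mg₀.₄₄Fe₀.₅₆)₅Ca₂Si₈O₂₂(OH)₂: 2.20*24.305 + 2.80*55.845 + 2*40.078 + 8*28.085 + 24*15.999 + 2*1.008 = 900.665 g/mol.
Mass of H per formula unit: 2 × 1.008 = 2.016 g.
Weight fraction H = 2.016 / 900.665 = 0.0022.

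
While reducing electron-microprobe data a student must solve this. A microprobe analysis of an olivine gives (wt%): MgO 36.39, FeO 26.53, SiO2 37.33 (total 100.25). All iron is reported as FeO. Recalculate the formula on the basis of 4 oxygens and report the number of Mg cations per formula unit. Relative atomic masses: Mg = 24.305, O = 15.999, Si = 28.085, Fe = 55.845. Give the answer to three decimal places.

36.39 wt% MgO ÷ 40.304 g/mol = 0.90289 mol, giving 0.90289 Mg and 0.90289 O.
26.53 wt% FeO ÷ 71.844 g/mol = 0.36927 mol, giving 0.36927 Fe and 0.36927 O.
37.33 wt% SiO2 ÷ 60.083 g/mol = 0.62131 mol, giving 0.62131 Si and 1.24262 O.
Oxygen sums to 2.51478; scaling by 4/2.51478 = 1.59060 puts the formula on 4 O.
Mg: 0.90289 × 1.59060 = 1.436 atoms per formula unit.

1.436 Mg apfu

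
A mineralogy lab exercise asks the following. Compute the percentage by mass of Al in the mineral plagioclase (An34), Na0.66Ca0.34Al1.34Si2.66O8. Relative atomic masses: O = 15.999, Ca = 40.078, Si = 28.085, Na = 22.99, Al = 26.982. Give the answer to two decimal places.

M(Na0.66Ca0.34Al1.34Si2.66O8) = 267.654 g/mol.
Al contributes 1.34 × 26.982 = 36.156 g per mole.
36.156/267.654 = 0.1351 → 13.51%.

13.51 wt%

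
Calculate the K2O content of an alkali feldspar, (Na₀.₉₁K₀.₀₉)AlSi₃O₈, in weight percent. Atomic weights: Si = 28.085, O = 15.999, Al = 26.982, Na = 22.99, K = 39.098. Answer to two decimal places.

Molar mass of (Na₀.₉₁K₀.₀₉)AlSi₃O₈ = 0.91×22.99 + 0.09×39.098 + 1×26.982 + 3×28.085 + 8×15.999 = 263.669 g/mol.
Each formula unit contains 0.09 K, equivalent to 0.09/2 = 0.0450 mol K2O.
M(K2O) = 2×39.098 + 1×15.999 = 94.195 g/mol.
Mass of K2O per formula unit = 0.0450 × 94.195 = 4.239 g.
K2O wt% = 4.239 / 263.669 × 100 = 1.61%.

1.61 wt%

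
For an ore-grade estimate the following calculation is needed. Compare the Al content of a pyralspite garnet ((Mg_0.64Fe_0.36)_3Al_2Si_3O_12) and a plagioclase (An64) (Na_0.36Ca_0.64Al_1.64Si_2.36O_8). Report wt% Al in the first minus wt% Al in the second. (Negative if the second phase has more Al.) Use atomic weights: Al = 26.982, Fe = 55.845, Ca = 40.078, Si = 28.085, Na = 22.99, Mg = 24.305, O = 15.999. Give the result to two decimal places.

First mineral: 53.964 g Al in 437.185 g formula = 12.34 wt% Al.
Second mineral: 44.250 g Al in 272.449 g formula = 16.24 wt% Al.
12.34% − 16.24% gives a difference of -3.90 percentage points.

-3.90 percentage points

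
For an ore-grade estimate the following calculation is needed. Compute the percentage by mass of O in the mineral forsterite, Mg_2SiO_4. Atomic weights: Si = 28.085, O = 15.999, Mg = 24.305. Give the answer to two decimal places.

45.49 mass %

M(Mg_2SiO_4) = 140.691 g/mol.
O contributes 4 × 15.999 = 63.996 g per mole.
63.996/140.691 = 0.4549 → 45.49%.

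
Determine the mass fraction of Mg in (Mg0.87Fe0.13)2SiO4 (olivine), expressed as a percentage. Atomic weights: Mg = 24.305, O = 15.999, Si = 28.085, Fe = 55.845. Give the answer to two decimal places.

Formula mass = 1.74*24.305 + 0.26*55.845 + 1*28.085 + 4*15.999 = 148.891 g/mol, of which 42.291 g is Mg.
So Mg makes up 42.291/148.891 = 0.2840 of the mass, i.e. 28.40%.

28.40 wt%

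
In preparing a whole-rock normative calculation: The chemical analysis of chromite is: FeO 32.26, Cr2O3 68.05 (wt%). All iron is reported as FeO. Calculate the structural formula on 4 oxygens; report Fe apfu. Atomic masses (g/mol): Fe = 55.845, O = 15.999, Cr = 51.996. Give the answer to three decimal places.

FeO (M=71.844): mol = 0.44903; Fe = 0.44903, O = 0.44903.
Cr2O3 (M=151.989): mol = 0.44773; Cr = 0.89546, O = 1.34319.
ΣO = 1.79222; factor = 4/ΣO = 2.23187.
Fe apfu = 0.44903 × 2.23187 = 1.002.

1.002 Fe apfu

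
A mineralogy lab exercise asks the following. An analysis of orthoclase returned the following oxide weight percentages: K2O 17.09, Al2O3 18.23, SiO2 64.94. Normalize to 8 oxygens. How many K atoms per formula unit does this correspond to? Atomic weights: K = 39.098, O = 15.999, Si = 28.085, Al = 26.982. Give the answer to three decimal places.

1.008 K apfu

K2O (M=94.195): mol = 0.18143; K = 0.36286, O = 0.18143.
Al2O3 (M=101.961): mol = 0.17879; Al = 0.35758, O = 0.53637.
SiO2 (M=60.083): mol = 1.08084; Si = 1.08084, O = 2.16168.
ΣO = 2.87948; factor = 8/ΣO = 2.77828.
K apfu = 0.36286 × 2.77828 = 1.008.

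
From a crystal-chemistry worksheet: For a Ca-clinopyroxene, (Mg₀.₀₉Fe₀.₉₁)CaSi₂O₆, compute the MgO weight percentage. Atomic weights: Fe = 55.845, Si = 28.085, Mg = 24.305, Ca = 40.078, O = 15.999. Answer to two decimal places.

Molar mass of (Mg₀.₀₉Fe₀.₉₁)CaSi₂O₆ = 0.09*24.305 + 0.91*55.845 + 1*40.078 + 2*28.085 + 6*15.999 = 245.248 g/mol.
Each formula unit contains 0.09 Mg, equivalent to 0.09/1 = 0.0900 mol MgO.
M(MgO) = 1×24.305 + 1×15.999 = 40.304 g/mol.
Mass of MgO per formula unit = 0.0900 × 40.304 = 3.627 g.
MgO wt% = 3.627 / 245.248 × 100 = 1.48%.

1.48 wt%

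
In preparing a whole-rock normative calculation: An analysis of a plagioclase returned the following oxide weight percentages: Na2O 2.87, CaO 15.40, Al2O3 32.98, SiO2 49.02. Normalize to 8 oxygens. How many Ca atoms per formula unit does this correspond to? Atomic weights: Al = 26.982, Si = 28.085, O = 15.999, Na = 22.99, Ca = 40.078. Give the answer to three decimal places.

0.752 Ca apfu

Na2O: 2.87/61.979 = 0.04631 mol → 0.09262 mol Na, 0.04631 mol O.
CaO: 15.40/56.077 = 0.27462 mol → 0.27462 mol Ca, 0.27462 mol O.
Al2O3: 32.98/101.961 = 0.32346 mol → 0.64692 mol Al, 0.97038 mol O.
SiO2: 49.02/60.083 = 0.81587 mol → 0.81587 mol Si, 1.63174 mol O.
Total oxygen = 2.92305 mol. Normalization factor = 8/2.92305 = 2.73687.
Ca per 8 O = 0.27462 × 2.73687 = 0.752.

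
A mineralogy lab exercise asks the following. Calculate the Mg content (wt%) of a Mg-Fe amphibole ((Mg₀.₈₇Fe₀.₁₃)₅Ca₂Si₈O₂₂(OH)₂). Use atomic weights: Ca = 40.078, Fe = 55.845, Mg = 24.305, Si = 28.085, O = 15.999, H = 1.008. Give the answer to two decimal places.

12.69 wt%

Molar mass of (Mg₀.₈₇Fe₀.₁₃)₅Ca₂Si₈O₂₂(OH)₂: 4.35×24.305 + 0.65×55.845 + 2×40.078 + 8×28.085 + 24×15.999 + 2×1.008 = 832.854 g/mol.
Mass of Mg per formula unit: 4.35 × 24.305 = 105.727 g.
Weight fraction Mg = 105.727 / 832.854 = 0.1269.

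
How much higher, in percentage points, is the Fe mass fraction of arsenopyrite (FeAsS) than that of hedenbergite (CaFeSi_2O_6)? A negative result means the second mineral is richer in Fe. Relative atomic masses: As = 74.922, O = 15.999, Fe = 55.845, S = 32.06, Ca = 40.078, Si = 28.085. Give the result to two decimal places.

First mineral: 55.845 g Fe in 162.827 g formula = 34.30 wt% Fe.
Second mineral: 55.845 g Fe in 248.087 g formula = 22.51 wt% Fe.
34.30% − 22.51% gives a difference of 11.79 percentage points.

11.79 percentage points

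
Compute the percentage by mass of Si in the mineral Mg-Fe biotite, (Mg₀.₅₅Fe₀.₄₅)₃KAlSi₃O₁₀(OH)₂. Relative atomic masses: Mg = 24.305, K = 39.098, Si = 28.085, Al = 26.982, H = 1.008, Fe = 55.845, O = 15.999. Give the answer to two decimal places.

18.32 weight percent

Molar mass of (Mg₀.₅₅Fe₀.₄₅)₃KAlSi₃O₁₀(OH)₂: 1.65·24.305 + 1.35·55.845 + 1·39.098 + 1·26.982 + 3·28.085 + 12·15.999 + 2·1.008 = 459.833 g/mol.
Mass of Si per formula unit: 3 × 28.085 = 84.255 g.
Weight fraction Si = 84.255 / 459.833 = 0.1832.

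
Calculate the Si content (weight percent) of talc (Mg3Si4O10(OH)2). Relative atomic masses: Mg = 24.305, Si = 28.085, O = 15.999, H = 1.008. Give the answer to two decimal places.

29.62 weight percent

Formula mass = 3*24.305 + 4*28.085 + 12*15.999 + 2*1.008 = 379.259 g/mol, of which 112.340 g is Si.
So Si makes up 112.340/379.259 = 0.2962 of the mass, i.e. 29.62%.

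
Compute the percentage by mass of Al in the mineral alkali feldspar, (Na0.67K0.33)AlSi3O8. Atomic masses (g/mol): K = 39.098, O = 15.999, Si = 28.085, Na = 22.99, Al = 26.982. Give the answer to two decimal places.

10.09 mass %

M((Na0.67K0.33)AlSi3O8) = 267.535 g/mol.
Al contributes 1 × 26.982 = 26.982 g per mole.
26.982/267.535 = 0.1009 → 10.09%.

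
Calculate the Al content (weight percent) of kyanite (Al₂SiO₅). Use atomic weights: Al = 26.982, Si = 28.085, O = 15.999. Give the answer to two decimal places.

33.30 weight percent

M(Al₂SiO₅) = 162.044 g/mol.
Al contributes 2 × 26.982 = 53.964 g per mole.
53.964/162.044 = 0.3330 → 33.30%.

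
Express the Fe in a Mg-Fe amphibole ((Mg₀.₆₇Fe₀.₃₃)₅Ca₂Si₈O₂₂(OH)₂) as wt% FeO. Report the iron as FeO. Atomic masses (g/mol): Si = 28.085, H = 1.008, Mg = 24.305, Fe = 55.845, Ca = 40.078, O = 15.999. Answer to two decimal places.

Molar mass of (Mg₀.₆₇Fe₀.₃₃)₅Ca₂Si₈O₂₂(OH)₂ = 3.35*24.305 + 1.65*55.845 + 2*40.078 + 8*28.085 + 24*15.999 + 2*1.008 = 864.394 g/mol.
Each formula unit contains 1.65 Fe, equivalent to 1.65/1 = 1.6500 mol FeO.
M(FeO) = 1×55.845 + 1×15.999 = 71.844 g/mol.
Mass of FeO per formula unit = 1.6500 × 71.844 = 118.543 g.
FeO wt% = 118.543 / 864.394 × 100 = 13.71%.

13.71 wt%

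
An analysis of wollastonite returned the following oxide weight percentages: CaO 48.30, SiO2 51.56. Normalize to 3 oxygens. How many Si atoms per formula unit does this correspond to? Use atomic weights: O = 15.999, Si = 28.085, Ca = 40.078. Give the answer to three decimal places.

CaO: 48.30/56.077 = 0.86132 mol → 0.86132 mol Ca, 0.86132 mol O.
SiO2: 51.56/60.083 = 0.85815 mol → 0.85815 mol Si, 1.71630 mol O.
Total oxygen = 2.57762 mol. Normalization factor = 3/2.57762 = 1.16386.
Si per 3 O = 0.85815 × 1.16386 = 0.999.

0.999 Si apfu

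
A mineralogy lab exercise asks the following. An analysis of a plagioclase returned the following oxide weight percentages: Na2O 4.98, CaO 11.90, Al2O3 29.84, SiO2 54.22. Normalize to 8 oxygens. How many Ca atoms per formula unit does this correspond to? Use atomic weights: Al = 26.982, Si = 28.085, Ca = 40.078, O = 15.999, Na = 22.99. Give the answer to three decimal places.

0.571 Ca apfu

4.98 wt% Na2O ÷ 61.979 g/mol = 0.08035 mol, giving 0.16070 Na and 0.08035 O.
11.90 wt% CaO ÷ 56.077 g/mol = 0.21221 mol, giving 0.21221 Ca and 0.21221 O.
29.84 wt% Al2O3 ÷ 101.961 g/mol = 0.29266 mol, giving 0.58532 Al and 0.87798 O.
54.22 wt% SiO2 ÷ 60.083 g/mol = 0.90242 mol, giving 0.90242 Si and 1.80484 O.
Oxygen sums to 2.97538; scaling by 8/2.97538 = 2.68873 puts the formula on 8 O.
Ca: 0.21221 × 2.68873 = 0.571 atoms per formula unit.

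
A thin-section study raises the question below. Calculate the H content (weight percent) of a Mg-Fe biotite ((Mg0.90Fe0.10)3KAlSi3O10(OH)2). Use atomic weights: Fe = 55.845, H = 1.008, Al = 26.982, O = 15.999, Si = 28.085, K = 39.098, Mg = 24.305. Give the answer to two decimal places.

Formula mass = 2.70·24.305 + 0.30·55.845 + 1·39.098 + 1·26.982 + 3·28.085 + 12·15.999 + 2·1.008 = 426.716 g/mol, of which 2.016 g is H.
So H makes up 2.016/426.716 = 0.0047 of the mass, i.e. 0.47%.

0.47 weight percent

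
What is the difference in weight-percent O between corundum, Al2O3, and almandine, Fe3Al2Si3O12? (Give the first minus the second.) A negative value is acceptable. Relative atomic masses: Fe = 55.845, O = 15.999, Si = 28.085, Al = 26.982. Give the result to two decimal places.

First mineral: 47.997 g O in 101.961 g formula = 47.07 wt% O.
Second mineral: 191.988 g O in 497.742 g formula = 38.57 wt% O.
47.07% − 38.57% gives a difference of 8.50 percentage points.

8.50 percentage points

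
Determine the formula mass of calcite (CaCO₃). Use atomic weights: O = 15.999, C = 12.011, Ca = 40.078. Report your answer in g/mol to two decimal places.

M = 1·40.078 + 1·12.011 + 3·15.999

100.09 g/mol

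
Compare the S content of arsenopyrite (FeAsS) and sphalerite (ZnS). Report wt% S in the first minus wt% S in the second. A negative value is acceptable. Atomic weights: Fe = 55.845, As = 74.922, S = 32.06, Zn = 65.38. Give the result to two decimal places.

S in FeAsS: molar mass 162.827 g/mol; 1×32.06 = 32.060 g → 19.69 wt%.
S in ZnS: molar mass 97.440 g/mol; 1×32.06 = 32.060 g → 32.90 wt%.
Difference = 19.69 − 32.90 = -13.21 percentage points.

-13.21 percentage points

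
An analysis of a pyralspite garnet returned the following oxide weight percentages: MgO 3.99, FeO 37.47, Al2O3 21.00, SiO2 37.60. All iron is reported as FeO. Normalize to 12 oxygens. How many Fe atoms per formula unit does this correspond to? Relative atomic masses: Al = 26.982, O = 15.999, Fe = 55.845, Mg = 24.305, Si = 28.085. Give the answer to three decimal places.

3.99 wt% MgO ÷ 40.304 g/mol = 0.09900 mol, giving 0.09900 Mg and 0.09900 O.
37.47 wt% FeO ÷ 71.844 g/mol = 0.52155 mol, giving 0.52155 Fe and 0.52155 O.
21.00 wt% Al2O3 ÷ 101.961 g/mol = 0.20596 mol, giving 0.41192 Al and 0.61788 O.
37.60 wt% SiO2 ÷ 60.083 g/mol = 0.62580 mol, giving 0.62580 Si and 1.25160 O.
Oxygen sums to 2.49003; scaling by 12/2.49003 = 4.81922 puts the formula on 12 O.
Fe: 0.52155 × 4.81922 = 2.513 atoms per formula unit.

2.513 Fe apfu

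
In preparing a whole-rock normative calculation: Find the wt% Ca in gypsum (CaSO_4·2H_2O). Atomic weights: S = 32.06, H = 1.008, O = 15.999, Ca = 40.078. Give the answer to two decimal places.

M(CaSO_4·2H_2O) = 172.164 g/mol.
Ca contributes 1 × 40.078 = 40.078 g per mole.
40.078/172.164 = 0.2328 → 23.28%.

23.28 mass %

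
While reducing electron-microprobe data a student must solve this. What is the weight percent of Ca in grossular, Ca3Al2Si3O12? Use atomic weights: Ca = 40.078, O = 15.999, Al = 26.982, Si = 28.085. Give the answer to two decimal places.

M(Ca3Al2Si3O12) = 450.441 g/mol.
Ca contributes 3 × 40.078 = 120.234 g per mole.
120.234/450.441 = 0.2669 → 26.69%.

26.69 wt%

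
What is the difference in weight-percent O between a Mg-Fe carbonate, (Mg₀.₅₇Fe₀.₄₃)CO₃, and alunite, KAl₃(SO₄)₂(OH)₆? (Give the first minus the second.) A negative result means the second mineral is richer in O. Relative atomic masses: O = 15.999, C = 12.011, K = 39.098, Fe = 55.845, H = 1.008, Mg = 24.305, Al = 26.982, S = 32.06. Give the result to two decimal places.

-5.04 percentage points

M((Mg₀.₅₇Fe₀.₄₃)CO₃) = 97.875 g/mol, so wt% O = 47.997/97.875 × 100 = 49.04%.
M(KAl₃(SO₄)₂(OH)₆) = 414.198 g/mol, so wt% O = 223.986/414.198 × 100 = 54.08%.
49.04 − 54.08 = -5.04 pp.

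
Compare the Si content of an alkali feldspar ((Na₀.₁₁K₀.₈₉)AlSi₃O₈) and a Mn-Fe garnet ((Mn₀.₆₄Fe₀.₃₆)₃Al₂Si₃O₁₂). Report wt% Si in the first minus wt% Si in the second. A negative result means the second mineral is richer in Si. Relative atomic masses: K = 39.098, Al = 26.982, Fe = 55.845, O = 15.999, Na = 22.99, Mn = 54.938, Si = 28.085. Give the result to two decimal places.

M((Na₀.₁₁K₀.₈₉)AlSi₃O₈) = 276.555 g/mol, so wt% Si = 84.255/276.555 × 100 = 30.47%.
M((Mn₀.₆₄Fe₀.₃₆)₃Al₂Si₃O₁₂) = 496.001 g/mol, so wt% Si = 84.255/496.001 × 100 = 16.99%.
30.47 − 16.99 = 13.48 pp.

13.48 percentage points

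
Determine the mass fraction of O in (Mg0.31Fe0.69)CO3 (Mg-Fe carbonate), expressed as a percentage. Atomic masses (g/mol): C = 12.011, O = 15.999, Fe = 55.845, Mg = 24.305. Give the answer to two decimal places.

45.25 mass %

Molar mass of (Mg0.31Fe0.69)CO3: 0.31×24.305 + 0.69×55.845 + 1×12.011 + 3×15.999 = 106.076 g/mol.
Mass of O per formula unit: 3 × 15.999 = 47.997 g.
Weight fraction O = 47.997 / 106.076 = 0.4525.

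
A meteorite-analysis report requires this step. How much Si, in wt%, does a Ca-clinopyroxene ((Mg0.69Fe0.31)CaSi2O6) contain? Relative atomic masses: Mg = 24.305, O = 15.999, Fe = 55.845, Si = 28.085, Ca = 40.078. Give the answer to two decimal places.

Molar mass of (Mg0.69Fe0.31)CaSi2O6: 0.69*24.305 + 0.31*55.845 + 1*40.078 + 2*28.085 + 6*15.999 = 226.324 g/mol.
Mass of Si per formula unit: 2 × 28.085 = 56.170 g.
Weight fraction Si = 56.170 / 226.324 = 0.2482.

24.82 wt%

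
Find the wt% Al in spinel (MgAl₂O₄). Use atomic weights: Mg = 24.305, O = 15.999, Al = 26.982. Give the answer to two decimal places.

Molar mass of MgAl₂O₄: 1×24.305 + 2×26.982 + 4×15.999 = 142.265 g/mol.
Mass of Al per formula unit: 2 × 26.982 = 53.964 g.
Weight fraction Al = 53.964 / 142.265 = 0.3793.

37.93 wt%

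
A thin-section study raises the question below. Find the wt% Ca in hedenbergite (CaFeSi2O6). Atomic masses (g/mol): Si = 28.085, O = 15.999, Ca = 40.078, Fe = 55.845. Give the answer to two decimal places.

16.15 wt%

Molar mass of CaFeSi2O6: 1·40.078 + 1·55.845 + 2·28.085 + 6·15.999 = 248.087 g/mol.
Mass of Ca per formula unit: 1 × 40.078 = 40.078 g.
Weight fraction Ca = 40.078 / 248.087 = 0.1615.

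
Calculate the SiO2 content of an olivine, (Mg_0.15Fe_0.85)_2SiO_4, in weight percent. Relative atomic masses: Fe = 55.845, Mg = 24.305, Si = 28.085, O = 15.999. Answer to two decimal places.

30.92 wt%

Molar mass of (Mg_0.15Fe_0.85)_2SiO_4 = 0.30·24.305 + 1.70·55.845 + 1·28.085 + 4·15.999 = 194.309 g/mol.
Each formula unit contains 1 Si, equivalent to 1/1 = 1.0000 mol SiO2.
M(SiO2) = 1×28.085 + 2×15.999 = 60.083 g/mol.
Mass of SiO2 per formula unit = 1.0000 × 60.083 = 60.083 g.
SiO2 wt% = 60.083 / 194.309 × 100 = 30.92%.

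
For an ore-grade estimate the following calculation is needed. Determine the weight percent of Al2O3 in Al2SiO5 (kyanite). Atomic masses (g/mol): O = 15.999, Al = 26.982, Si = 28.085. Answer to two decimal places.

62.92 wt%

Formula mass = 162.044 g/mol.
2 Al → 1.0000 mol Al2O3 per formula unit; M(Al2O3) = 101.961, so Al2O3 mass = 101.961 g.
101.961/162.044 × 100 = 62.92 wt%.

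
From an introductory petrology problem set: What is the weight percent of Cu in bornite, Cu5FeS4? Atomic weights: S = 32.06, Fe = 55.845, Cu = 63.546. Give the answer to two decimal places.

63.32 weight percent

Molar mass of Cu5FeS4: 5×63.546 + 1×55.845 + 4×32.06 = 501.815 g/mol.
Mass of Cu per formula unit: 5 × 63.546 = 317.730 g.
Weight fraction Cu = 317.730 / 501.815 = 0.6332.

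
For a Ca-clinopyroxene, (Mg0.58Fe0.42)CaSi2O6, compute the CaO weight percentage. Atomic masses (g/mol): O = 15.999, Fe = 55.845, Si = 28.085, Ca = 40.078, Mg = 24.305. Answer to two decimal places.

M((Mg0.58Fe0.42)CaSi2O6) = 229.794 g/mol; M(CaO) = 56.077 g/mol.
Moles CaO per formula unit = 1 Ca ÷ 1 = 1.0000.
CaO fraction = (1.0000 × 56.077) / 229.794 = 56.077/229.794 = 0.2440.

24.40 wt%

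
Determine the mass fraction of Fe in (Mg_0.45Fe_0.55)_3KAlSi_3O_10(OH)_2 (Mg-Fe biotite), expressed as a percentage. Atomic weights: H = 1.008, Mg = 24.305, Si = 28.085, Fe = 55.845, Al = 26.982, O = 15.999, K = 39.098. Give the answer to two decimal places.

19.63 wt%

M((Mg_0.45Fe_0.55)_3KAlSi_3O_10(OH)_2) = 469.295 g/mol.
Fe contributes 1.65 × 55.845 = 92.144 g per mole.
92.144/469.295 = 0.1963 → 19.63%.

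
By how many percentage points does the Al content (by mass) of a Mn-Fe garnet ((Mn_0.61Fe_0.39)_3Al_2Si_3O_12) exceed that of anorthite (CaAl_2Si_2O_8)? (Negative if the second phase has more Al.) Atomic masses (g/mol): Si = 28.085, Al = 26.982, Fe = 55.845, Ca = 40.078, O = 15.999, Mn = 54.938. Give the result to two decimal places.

-8.52 percentage points

M((Mn_0.61Fe_0.39)_3Al_2Si_3O_12) = 496.082 g/mol, so wt% Al = 53.964/496.082 × 100 = 10.88%.
M(CaAl_2Si_2O_8) = 278.204 g/mol, so wt% Al = 53.964/278.204 × 100 = 19.40%.
10.88 − 19.40 = -8.52 pp.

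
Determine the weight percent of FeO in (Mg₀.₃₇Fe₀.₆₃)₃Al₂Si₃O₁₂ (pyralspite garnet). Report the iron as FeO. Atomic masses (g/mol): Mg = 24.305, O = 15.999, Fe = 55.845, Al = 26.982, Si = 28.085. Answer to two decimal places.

29.34 wt%

M((Mg₀.₃₇Fe₀.₆₃)₃Al₂Si₃O₁₂) = 462.733 g/mol; M(FeO) = 71.844 g/mol.
Moles FeO per formula unit = 1.89 Fe ÷ 1 = 1.8900.
FeO fraction = (1.8900 × 71.844) / 462.733 = 135.785/462.733 = 0.2934.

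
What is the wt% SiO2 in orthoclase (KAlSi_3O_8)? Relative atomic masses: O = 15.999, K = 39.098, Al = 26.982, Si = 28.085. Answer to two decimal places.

64.76 wt%

Formula mass = 278.327 g/mol.
3 Si → 3.0000 mol SiO2 per formula unit; M(SiO2) = 60.083, so SiO2 mass = 180.249 g.
180.249/278.327 × 100 = 64.76 wt%.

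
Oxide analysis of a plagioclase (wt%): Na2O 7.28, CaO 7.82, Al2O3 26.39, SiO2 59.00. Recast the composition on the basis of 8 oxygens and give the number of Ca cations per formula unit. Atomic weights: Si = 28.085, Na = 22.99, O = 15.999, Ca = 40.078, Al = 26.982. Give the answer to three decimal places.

0.372 Ca apfu

Na2O: 7.28/61.979 = 0.11746 mol → 0.23492 mol Na, 0.11746 mol O.
CaO: 7.82/56.077 = 0.13945 mol → 0.13945 mol Ca, 0.13945 mol O.
Al2O3: 26.39/101.961 = 0.25882 mol → 0.51764 mol Al, 0.77646 mol O.
SiO2: 59.00/60.083 = 0.98197 mol → 0.98197 mol Si, 1.96394 mol O.
Total oxygen = 2.99731 mol. Normalization factor = 8/2.99731 = 2.66906.
Ca per 8 O = 0.13945 × 2.66906 = 0.372.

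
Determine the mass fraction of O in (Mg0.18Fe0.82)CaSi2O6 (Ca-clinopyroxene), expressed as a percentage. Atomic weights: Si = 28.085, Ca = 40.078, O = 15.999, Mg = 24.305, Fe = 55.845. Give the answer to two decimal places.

39.60 weight percent

M((Mg0.18Fe0.82)CaSi2O6) = 242.410 g/mol.
O contributes 6 × 15.999 = 95.994 g per mole.
95.994/242.410 = 0.3960 → 39.60%.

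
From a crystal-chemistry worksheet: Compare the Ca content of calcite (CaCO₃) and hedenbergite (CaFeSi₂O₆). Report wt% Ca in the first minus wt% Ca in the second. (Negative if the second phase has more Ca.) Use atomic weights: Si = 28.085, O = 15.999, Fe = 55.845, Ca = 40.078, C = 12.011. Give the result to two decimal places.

23.89 percentage points

First mineral: 40.078 g Ca in 100.086 g formula = 40.04 wt% Ca.
Second mineral: 40.078 g Ca in 248.087 g formula = 16.15 wt% Ca.
40.04% − 16.15% gives a difference of 23.89 percentage points.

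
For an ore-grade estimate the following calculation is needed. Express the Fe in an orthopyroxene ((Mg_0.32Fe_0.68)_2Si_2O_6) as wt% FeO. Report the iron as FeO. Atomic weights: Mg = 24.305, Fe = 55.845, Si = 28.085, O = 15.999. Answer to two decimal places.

40.10 wt%

Formula mass = 243.668 g/mol.
1.36 Fe → 1.3600 mol FeO per formula unit; M(FeO) = 71.844, so FeO mass = 97.708 g.
97.708/243.668 × 100 = 40.10 wt%.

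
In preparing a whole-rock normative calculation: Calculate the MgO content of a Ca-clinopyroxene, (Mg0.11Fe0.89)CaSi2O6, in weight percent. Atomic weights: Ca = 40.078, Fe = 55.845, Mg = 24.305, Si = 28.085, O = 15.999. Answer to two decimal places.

1.81 wt%

Formula mass = 244.618 g/mol.
0.11 Mg → 0.1100 mol MgO per formula unit; M(MgO) = 40.304, so MgO mass = 4.433 g.
4.433/244.618 × 100 = 1.81 wt%.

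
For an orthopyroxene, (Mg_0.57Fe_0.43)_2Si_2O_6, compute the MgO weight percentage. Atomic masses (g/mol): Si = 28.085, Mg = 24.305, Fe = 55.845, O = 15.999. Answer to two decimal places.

M((Mg_0.57Fe_0.43)_2Si_2O_6) = 227.898 g/mol; M(MgO) = 40.304 g/mol.
Moles MgO per formula unit = 1.14 Mg ÷ 1 = 1.1400.
MgO fraction = (1.1400 × 40.304) / 227.898 = 45.947/227.898 = 0.2016.

20.16 wt%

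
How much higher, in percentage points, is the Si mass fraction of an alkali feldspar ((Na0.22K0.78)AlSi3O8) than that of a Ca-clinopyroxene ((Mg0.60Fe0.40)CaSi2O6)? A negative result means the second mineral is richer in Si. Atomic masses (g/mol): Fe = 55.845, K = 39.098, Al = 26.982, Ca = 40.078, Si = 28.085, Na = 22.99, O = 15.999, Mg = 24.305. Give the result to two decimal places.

6.15 percentage points

First mineral: 84.255 g Si in 274.783 g formula = 30.66 wt% Si.
Second mineral: 56.170 g Si in 229.163 g formula = 24.51 wt% Si.
30.66% − 24.51% gives a difference of 6.15 percentage points.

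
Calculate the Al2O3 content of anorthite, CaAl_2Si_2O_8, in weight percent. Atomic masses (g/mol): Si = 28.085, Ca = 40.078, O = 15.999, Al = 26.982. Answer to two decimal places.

Formula mass = 278.204 g/mol.
2 Al → 1.0000 mol Al2O3 per formula unit; M(Al2O3) = 101.961, so Al2O3 mass = 101.961 g.
101.961/278.204 × 100 = 36.65 wt%.

36.65 wt%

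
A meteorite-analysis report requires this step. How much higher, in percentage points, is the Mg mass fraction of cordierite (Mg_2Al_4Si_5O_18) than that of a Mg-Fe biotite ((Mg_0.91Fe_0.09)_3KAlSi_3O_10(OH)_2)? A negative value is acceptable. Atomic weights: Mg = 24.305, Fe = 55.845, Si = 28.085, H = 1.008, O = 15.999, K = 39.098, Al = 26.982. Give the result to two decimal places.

-7.27 percentage points

First mineral: 48.610 g Mg in 584.945 g formula = 8.31 wt% Mg.
Second mineral: 66.353 g Mg in 425.770 g formula = 15.58 wt% Mg.
8.31% − 15.58% gives a difference of -7.27 percentage points.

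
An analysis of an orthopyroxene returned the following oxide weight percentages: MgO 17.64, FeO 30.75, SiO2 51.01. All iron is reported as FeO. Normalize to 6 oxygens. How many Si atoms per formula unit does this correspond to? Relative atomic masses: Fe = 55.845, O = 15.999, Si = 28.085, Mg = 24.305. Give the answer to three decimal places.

1.987 Si apfu

MgO (M=40.304): mol = 0.43767; Mg = 0.43767, O = 0.43767.
FeO (M=71.844): mol = 0.42801; Fe = 0.42801, O = 0.42801.
SiO2 (M=60.083): mol = 0.84899; Si = 0.84899, O = 1.69798.
ΣO = 2.56366; factor = 6/ΣO = 2.34040.
Si apfu = 0.84899 × 2.34040 = 1.987.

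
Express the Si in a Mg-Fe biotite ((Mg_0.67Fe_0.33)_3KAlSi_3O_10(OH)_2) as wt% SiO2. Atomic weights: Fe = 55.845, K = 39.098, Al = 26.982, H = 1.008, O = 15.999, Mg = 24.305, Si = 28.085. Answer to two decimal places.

40.19 wt%

Molar mass of (Mg_0.67Fe_0.33)_3KAlSi_3O_10(OH)_2 = 2.01·24.305 + 0.99·55.845 + 1·39.098 + 1·26.982 + 3·28.085 + 12·15.999 + 2·1.008 = 448.479 g/mol.
Each formula unit contains 3 Si, equivalent to 3/1 = 3.0000 mol SiO2.
M(SiO2) = 1×28.085 + 2×15.999 = 60.083 g/mol.
Mass of SiO2 per formula unit = 3.0000 × 60.083 = 180.249 g.
SiO2 wt% = 180.249 / 448.479 × 100 = 40.19%.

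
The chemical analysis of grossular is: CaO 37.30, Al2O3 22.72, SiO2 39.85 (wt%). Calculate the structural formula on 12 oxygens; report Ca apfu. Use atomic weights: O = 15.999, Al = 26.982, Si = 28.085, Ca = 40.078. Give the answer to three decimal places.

3.001 Ca apfu

37.30 wt% CaO ÷ 56.077 g/mol = 0.66516 mol, giving 0.66516 Ca and 0.66516 O.
22.72 wt% Al2O3 ÷ 101.961 g/mol = 0.22283 mol, giving 0.44566 Al and 0.66849 O.
39.85 wt% SiO2 ÷ 60.083 g/mol = 0.66325 mol, giving 0.66325 Si and 1.32650 O.
Oxygen sums to 2.66015; scaling by 12/2.66015 = 4.51102 puts the formula on 12 O.
Ca: 0.66516 × 4.51102 = 3.001 atoms per formula unit.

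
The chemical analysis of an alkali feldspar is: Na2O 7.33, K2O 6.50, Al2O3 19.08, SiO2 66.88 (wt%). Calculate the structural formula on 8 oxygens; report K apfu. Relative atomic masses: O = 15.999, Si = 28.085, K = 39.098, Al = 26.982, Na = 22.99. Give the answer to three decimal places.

Na2O (M=61.979): mol = 0.11827; Na = 0.23654, O = 0.11827.
K2O (M=94.195): mol = 0.06901; K = 0.13802, O = 0.06901.
Al2O3 (M=101.961): mol = 0.18713; Al = 0.37426, O = 0.56139.
SiO2 (M=60.083): mol = 1.11313; Si = 1.11313, O = 2.22626.
ΣO = 2.97493; factor = 8/ΣO = 2.68914.
K apfu = 0.13802 × 2.68914 = 0.371.

0.371 K apfu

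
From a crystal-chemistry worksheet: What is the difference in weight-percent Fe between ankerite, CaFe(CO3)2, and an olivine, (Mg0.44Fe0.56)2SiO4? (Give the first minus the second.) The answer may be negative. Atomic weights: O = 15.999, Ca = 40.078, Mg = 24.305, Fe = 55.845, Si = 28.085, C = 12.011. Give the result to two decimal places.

First mineral: 55.845 g Fe in 215.939 g formula = 25.86 wt% Fe.
Second mineral: 62.546 g Fe in 176.016 g formula = 35.53 wt% Fe.
25.86% − 35.53% gives a difference of -9.67 percentage points.

-9.67 percentage points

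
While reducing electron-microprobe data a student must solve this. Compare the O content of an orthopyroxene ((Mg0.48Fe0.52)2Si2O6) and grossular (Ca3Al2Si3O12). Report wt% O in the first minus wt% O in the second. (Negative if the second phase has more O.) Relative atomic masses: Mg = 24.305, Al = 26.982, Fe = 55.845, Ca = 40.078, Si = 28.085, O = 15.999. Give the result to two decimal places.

First mineral: 95.994 g O in 233.576 g formula = 41.10 wt% O.
Second mineral: 191.988 g O in 450.441 g formula = 42.62 wt% O.
41.10% − 42.62% gives a difference of -1.52 percentage points.

-1.52 percentage points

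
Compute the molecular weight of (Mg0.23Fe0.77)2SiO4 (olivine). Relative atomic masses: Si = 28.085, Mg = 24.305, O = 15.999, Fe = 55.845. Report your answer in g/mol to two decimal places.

189.26 g/mol

M = 0.46(24.305) + 1.54(55.845) + 1(28.085) + 4(15.999)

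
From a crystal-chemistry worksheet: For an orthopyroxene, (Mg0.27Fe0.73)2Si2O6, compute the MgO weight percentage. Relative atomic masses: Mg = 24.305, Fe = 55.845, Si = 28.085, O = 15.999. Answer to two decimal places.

8.82 wt%

Formula mass = 246.822 g/mol.
0.54 Mg → 0.5400 mol MgO per formula unit; M(MgO) = 40.304, so MgO mass = 21.764 g.
21.764/246.822 × 100 = 8.82 wt%.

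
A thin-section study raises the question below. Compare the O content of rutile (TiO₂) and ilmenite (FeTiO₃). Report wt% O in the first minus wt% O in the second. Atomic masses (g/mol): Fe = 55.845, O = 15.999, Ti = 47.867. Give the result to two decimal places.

8.43 percentage points

O in TiO₂: molar mass 79.865 g/mol; 2×15.999 = 31.998 g → 40.07 wt%.
O in FeTiO₃: molar mass 151.709 g/mol; 3×15.999 = 47.997 g → 31.64 wt%.
Difference = 40.07 − 31.64 = 8.43 percentage points.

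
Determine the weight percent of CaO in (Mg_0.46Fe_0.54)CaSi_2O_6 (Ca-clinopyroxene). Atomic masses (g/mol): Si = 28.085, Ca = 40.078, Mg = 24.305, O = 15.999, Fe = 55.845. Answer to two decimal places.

M((Mg_0.46Fe_0.54)CaSi_2O_6) = 233.579 g/mol; M(CaO) = 56.077 g/mol.
Moles CaO per formula unit = 1 Ca ÷ 1 = 1.0000.
CaO fraction = (1.0000 × 56.077) / 233.579 = 56.077/233.579 = 0.2401.

24.01 wt%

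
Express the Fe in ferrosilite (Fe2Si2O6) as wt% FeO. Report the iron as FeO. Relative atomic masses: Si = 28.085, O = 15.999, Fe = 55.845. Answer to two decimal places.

54.46 wt%

Formula mass = 263.854 g/mol.
2 Fe → 2.0000 mol FeO per formula unit; M(FeO) = 71.844, so FeO mass = 143.688 g.
143.688/263.854 × 100 = 54.46 wt%.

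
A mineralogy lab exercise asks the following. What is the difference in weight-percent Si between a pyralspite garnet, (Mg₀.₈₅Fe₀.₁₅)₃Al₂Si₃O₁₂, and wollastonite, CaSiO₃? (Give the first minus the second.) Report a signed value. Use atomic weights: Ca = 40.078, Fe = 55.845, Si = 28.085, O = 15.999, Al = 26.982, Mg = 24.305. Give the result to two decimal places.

M((Mg₀.₈₅Fe₀.₁₅)₃Al₂Si₃O₁₂) = 417.315 g/mol, so wt% Si = 84.255/417.315 × 100 = 20.19%.
M(CaSiO₃) = 116.160 g/mol, so wt% Si = 28.085/116.160 × 100 = 24.18%.
20.19 − 24.18 = -3.99 pp.

-3.99 percentage points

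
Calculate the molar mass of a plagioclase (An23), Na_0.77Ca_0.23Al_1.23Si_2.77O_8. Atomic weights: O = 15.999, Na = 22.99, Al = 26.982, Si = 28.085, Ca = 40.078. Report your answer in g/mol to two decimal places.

The formula mass is the sum 0.77(22.99) + 0.23(40.078) + 1.23(26.982) + 2.77(28.085) + 8(15.999).

265.90 g/mol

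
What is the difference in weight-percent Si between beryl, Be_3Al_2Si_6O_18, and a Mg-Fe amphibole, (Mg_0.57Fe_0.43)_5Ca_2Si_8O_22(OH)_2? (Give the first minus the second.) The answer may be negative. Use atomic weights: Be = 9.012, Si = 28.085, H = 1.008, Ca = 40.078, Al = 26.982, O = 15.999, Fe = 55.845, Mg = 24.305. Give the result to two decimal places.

M(Be_3Al_2Si_6O_18) = 537.492 g/mol, so wt% Si = 168.510/537.492 × 100 = 31.35%.
M((Mg_0.57Fe_0.43)_5Ca_2Si_8O_22(OH)_2) = 880.164 g/mol, so wt% Si = 224.680/880.164 × 100 = 25.53%.
31.35 − 25.53 = 5.82 pp.

5.82 percentage points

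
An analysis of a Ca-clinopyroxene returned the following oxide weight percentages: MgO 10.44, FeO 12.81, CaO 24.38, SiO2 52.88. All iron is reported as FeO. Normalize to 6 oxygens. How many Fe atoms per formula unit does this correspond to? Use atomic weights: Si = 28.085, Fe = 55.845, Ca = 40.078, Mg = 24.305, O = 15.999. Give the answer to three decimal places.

10.44 wt% MgO ÷ 40.304 g/mol = 0.25903 mol, giving 0.25903 Mg and 0.25903 O.
12.81 wt% FeO ÷ 71.844 g/mol = 0.17830 mol, giving 0.17830 Fe and 0.17830 O.
24.38 wt% CaO ÷ 56.077 g/mol = 0.43476 mol, giving 0.43476 Ca and 0.43476 O.
52.88 wt% SiO2 ÷ 60.083 g/mol = 0.88012 mol, giving 0.88012 Si and 1.76024 O.
Oxygen sums to 2.63233; scaling by 6/2.63233 = 2.27935 puts the formula on 6 O.
Fe: 0.17830 × 2.27935 = 0.406 atoms per formula unit.

0.406 Fe apfu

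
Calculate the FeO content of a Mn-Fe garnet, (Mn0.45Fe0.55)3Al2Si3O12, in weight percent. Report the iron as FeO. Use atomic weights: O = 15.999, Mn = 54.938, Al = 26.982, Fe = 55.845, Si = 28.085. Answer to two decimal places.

M((Mn0.45Fe0.55)3Al2Si3O12) = 496.518 g/mol; M(FeO) = 71.844 g/mol.
Moles FeO per formula unit = 1.65 Fe ÷ 1 = 1.6500.
FeO fraction = (1.6500 × 71.844) / 496.518 = 118.543/496.518 = 0.2387.

23.87 wt%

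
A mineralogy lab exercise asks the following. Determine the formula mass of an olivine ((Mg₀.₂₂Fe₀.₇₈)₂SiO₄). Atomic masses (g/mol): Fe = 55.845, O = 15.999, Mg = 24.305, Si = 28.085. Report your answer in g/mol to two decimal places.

Mg: 0.44 × 24.305 = 10.6942
Fe: 1.56 × 55.845 = 87.1182
Si: 1 × 28.085 = 28.0850
O: 4 × 15.999 = 63.9960
Summing the contributions gives the formula mass.

189.89 g/mol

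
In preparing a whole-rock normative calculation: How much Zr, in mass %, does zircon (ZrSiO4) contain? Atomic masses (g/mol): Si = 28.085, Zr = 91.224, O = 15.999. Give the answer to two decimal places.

49.77 mass %

Molar mass of ZrSiO4: 1*91.224 + 1*28.085 + 4*15.999 = 183.305 g/mol.
Mass of Zr per formula unit: 1 × 91.224 = 91.224 g.
Weight fraction Zr = 91.224 / 183.305 = 0.4977.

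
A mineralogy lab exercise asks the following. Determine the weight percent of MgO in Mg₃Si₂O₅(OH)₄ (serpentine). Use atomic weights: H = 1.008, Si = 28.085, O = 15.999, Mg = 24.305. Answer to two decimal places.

M(Mg₃Si₂O₅(OH)₄) = 277.108 g/mol; M(MgO) = 40.304 g/mol.
Moles MgO per formula unit = 3 Mg ÷ 1 = 3.0000.
MgO fraction = (3.0000 × 40.304) / 277.108 = 120.912/277.108 = 0.4363.

43.63 wt%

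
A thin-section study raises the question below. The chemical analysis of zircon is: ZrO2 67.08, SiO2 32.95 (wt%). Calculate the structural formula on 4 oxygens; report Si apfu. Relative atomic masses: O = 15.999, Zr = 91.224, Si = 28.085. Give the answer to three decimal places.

1.004 Si apfu

67.08 wt% ZrO2 ÷ 123.222 g/mol = 0.54438 mol, giving 0.54438 Zr and 1.08876 O.
32.95 wt% SiO2 ÷ 60.083 g/mol = 0.54841 mol, giving 0.54841 Si and 1.09682 O.
Oxygen sums to 2.18558; scaling by 4/2.18558 = 1.83018 puts the formula on 4 O.
Si: 0.54841 × 1.83018 = 1.004 atoms per formula unit.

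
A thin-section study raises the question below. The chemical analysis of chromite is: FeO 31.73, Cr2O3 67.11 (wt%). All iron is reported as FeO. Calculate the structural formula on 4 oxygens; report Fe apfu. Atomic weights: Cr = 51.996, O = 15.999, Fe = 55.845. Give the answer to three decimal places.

1.000 Fe apfu

31.73 wt% FeO ÷ 71.844 g/mol = 0.44165 mol, giving 0.44165 Fe and 0.44165 O.
67.11 wt% Cr2O3 ÷ 151.989 g/mol = 0.44155 mol, giving 0.88310 Cr and 1.32465 O.
Oxygen sums to 1.76630; scaling by 4/1.76630 = 2.26462 puts the formula on 4 O.
Fe: 0.44165 × 2.26462 = 1.000 atoms per formula unit.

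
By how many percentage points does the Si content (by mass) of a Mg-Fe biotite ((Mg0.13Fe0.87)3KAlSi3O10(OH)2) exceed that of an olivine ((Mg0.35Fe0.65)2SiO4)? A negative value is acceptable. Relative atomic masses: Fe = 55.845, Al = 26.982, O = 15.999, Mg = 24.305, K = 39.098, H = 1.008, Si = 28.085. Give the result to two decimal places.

1.41 percentage points

First mineral: 84.255 g Si in 499.573 g formula = 16.87 wt% Si.
Second mineral: 28.085 g Si in 181.693 g formula = 15.46 wt% Si.
16.87% − 15.46% gives a difference of 1.41 percentage points.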